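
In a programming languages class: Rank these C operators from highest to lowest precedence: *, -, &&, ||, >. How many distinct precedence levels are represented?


Looking up precedence for each operator:
  * -> precedence 6
  - -> precedence 5
  && -> precedence 2
  || -> precedence 1
  > -> precedence 4
Sorted highest to lowest: *, -, >, &&, ||
Distinct precedence values: [6, 5, 4, 2, 1]
Number of distinct levels: 5

5


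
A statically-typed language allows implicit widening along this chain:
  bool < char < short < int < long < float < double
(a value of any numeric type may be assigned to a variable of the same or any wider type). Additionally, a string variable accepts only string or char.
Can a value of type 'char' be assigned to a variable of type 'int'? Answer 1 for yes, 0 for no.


Target variable type: int
Source value type: char
Numeric ranks: char=1, int=3
Widening allowed iff rank(source) <= rank(target): 1 <= 3? Yes
Result: 1

1


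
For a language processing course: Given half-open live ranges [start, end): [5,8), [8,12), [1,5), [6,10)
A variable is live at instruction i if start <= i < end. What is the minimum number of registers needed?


Live ranges:
  Var0: [5, 8)
  Var1: [8, 12)
  Var2: [1, 5)
  Var3: [6, 10)
Sweep-line events (position, delta, active):
  pos=1 start -> active=1
  pos=5 end -> active=0
  pos=5 start -> active=1
  pos=6 start -> active=2
  pos=8 end -> active=1
  pos=8 start -> active=2
  pos=10 end -> active=1
  pos=12 end -> active=0
Maximum simultaneous active: 2
Minimum registers needed: 2

2


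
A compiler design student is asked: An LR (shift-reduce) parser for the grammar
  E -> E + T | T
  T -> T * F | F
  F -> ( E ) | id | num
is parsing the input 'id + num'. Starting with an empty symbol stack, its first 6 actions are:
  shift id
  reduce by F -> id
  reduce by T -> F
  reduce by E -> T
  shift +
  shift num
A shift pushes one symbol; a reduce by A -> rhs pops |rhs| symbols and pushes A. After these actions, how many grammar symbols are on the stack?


Tracking the symbol stack through each action:
  Action 1: shift 'id' : push -> stack = [id] (size 1)
  Action 2: reduce by F -> id : pop 1, push F -> stack = [F] (size 1)
  Action 3: reduce by T -> F : pop 1, push T -> stack = [T] (size 1)
  Action 4: reduce by E -> T : pop 1, push E -> stack = [E] (size 1)
  Action 5: shift '+' : push -> stack = [E, +] (size 2)
  Action 6: shift 'num' : push -> stack = [E, +, num] (size 3)
Final stack size: 3

3


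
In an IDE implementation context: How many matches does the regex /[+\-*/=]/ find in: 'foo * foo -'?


Pattern: /[+\-*/=]/ (operators)
Input: 'foo * foo -'
Scanning for matches:
  Match 1: '*'
  Match 2: '-'
Total matches: 2

2


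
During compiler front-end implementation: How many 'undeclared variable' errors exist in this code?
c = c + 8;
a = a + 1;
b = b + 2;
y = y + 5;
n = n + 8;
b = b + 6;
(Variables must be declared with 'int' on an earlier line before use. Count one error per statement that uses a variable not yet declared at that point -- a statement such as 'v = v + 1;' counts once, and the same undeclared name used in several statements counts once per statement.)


Scanning code line by line:
  Line 1: use 'c' -> ERROR (undeclared)
  Line 2: use 'a' -> ERROR (undeclared)
  Line 3: use 'b' -> ERROR (undeclared)
  Line 4: use 'y' -> ERROR (undeclared)
  Line 5: use 'n' -> ERROR (undeclared)
  Line 6: use 'b' -> ERROR (undeclared)
Total undeclared variable errors: 6

6


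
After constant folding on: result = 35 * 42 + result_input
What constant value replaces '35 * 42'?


Identifying constant sub-expression:
  Original: result = 35 * 42 + result_input
  35 and 42 are both compile-time constants
  Evaluating: 35 * 42 = 1470
  After folding: result = 1470 + result_input

1470


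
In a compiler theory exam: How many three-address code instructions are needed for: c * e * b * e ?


Expression: c * e * b * e
Generating three-address code (respecting * over +/- precedence):
  Instruction 1: t1 = c * e
  Instruction 2: t2 = t1 * b
  Instruction 3: t3 = t2 * e
Total instructions: 3

3


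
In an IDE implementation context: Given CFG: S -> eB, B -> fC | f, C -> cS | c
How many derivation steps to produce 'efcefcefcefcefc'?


Grammar: S -> eB, B -> fC | f, C -> cS | c
Deriving 'efcefcefcefcefc':
Step 1: S -> eB => eB
Step 2: B -> fC => efC
Step 3: C -> cS => efcS
Step 4: S -> eB => efceB
Step 5: B -> fC => efcefC
Step 6: C -> cS => efcefcS
Step 7: S -> eB => efcefceB
Step 8: B -> fC => efcefcefC
Step 9: C -> cS => efcefcefcS
Step 10: S -> eB => efcefcefceB
Step 11: B -> fC => efcefcefcefC
Step 12: C -> cS => efcefcefcefcS
Step 13: S -> eB => efcefcefcefceB
Step 14: B -> fC => efcefcefcefcefC
Step 15: C -> c => efcefcefcefcefc
Total derivation steps: 15

15


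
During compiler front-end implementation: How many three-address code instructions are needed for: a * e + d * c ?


Expression: a * e + d * c
Generating three-address code (respecting * over +/- precedence):
  Instruction 1: t1 = a * e
  Instruction 2: t2 = d * c
  Instruction 3: t3 = t1 + t2
Total instructions: 3

3


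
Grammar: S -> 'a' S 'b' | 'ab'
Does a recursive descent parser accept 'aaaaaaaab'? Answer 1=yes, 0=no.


Grammar accepts strings of the form a^n b^n (n >= 1)
Word: 'aaaaaaaab'
Counting: 8 a's and 1 b's
Check: 8 == 1? No
Mismatch: a-count != b-count
Rejected

0


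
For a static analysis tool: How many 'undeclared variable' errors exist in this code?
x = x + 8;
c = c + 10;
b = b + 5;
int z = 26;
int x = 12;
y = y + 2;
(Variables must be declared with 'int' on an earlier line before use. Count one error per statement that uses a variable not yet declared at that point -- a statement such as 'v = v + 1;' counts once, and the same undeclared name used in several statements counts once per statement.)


Scanning code line by line:
  Line 1: use 'x' -> ERROR (undeclared)
  Line 2: use 'c' -> ERROR (undeclared)
  Line 3: use 'b' -> ERROR (undeclared)
  Line 4: declare 'z' -> declared = ['z']
  Line 5: declare 'x' -> declared = ['x', 'z']
  Line 6: use 'y' -> ERROR (undeclared)
Total undeclared variable errors: 4

4


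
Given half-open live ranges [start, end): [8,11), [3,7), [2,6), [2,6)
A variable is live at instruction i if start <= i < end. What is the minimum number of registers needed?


Live ranges:
  Var0: [8, 11)
  Var1: [3, 7)
  Var2: [2, 6)
  Var3: [2, 6)
Sweep-line events (position, delta, active):
  pos=2 start -> active=1
  pos=2 start -> active=2
  pos=3 start -> active=3
  pos=6 end -> active=2
  pos=6 end -> active=1
  pos=7 end -> active=0
  pos=8 start -> active=1
  pos=11 end -> active=0
Maximum simultaneous active: 3
Minimum registers needed: 3

3


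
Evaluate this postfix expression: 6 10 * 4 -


Processing tokens left to right:
Push 6, Push 10
Pop 6 and 10, compute 6 * 10 = 60, push 60
Push 4
Pop 60 and 4, compute 60 - 4 = 56, push 56
Stack result: 56

56


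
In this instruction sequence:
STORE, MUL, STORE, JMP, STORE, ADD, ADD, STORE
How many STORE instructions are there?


Scanning instruction sequence for STORE:
  Position 1: STORE <- MATCH
  Position 2: MUL
  Position 3: STORE <- MATCH
  Position 4: JMP
  Position 5: STORE <- MATCH
  Position 6: ADD
  Position 7: ADD
  Position 8: STORE <- MATCH
Matches at positions: [1, 3, 5, 8]
Total STORE count: 4

4


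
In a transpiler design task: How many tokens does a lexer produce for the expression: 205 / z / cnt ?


Scanning '205 / z / cnt'
Token 1: '205' -> integer_literal
Token 2: '/' -> operator
Token 3: 'z' -> identifier
Token 4: '/' -> operator
Token 5: 'cnt' -> identifier
Total tokens: 5

5


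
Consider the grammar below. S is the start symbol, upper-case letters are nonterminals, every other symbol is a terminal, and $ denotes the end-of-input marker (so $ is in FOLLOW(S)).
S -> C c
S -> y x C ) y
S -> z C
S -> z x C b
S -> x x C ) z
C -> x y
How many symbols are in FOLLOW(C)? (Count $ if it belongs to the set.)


S is the start symbol and does not occur in any rule body, so FOLLOW(S) = {$}.
Examining every occurrence of C in a rule body:
  S -> C c : C is followed by terminal 'c' -> add 'c'
  S -> y x C ) y : C is followed by terminal ')' -> add ')'
  S -> z C : C is at the right end -> add FOLLOW(S) = {$}
  S -> z x C b : C is followed by terminal 'b' -> add 'b'
  S -> x x C ) z : C is followed by terminal ')' -> add ')' (already in the set)
  C -> x y : C does not occur in the body -> contributes nothing
FOLLOW(C) = {), b, c, $}
Count: 4

4


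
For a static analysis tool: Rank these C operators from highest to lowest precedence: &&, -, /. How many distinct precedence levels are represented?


Looking up precedence for each operator:
  && -> precedence 2
  - -> precedence 5
  / -> precedence 6
Sorted highest to lowest: /, -, &&
Distinct precedence values: [6, 5, 2]
Number of distinct levels: 3

3


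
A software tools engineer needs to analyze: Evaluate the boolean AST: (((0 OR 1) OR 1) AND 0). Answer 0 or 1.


Step 1: Evaluate inner node
  0 OR 1 = 1
Step 2: Evaluate next node
  1 OR 1 = 1
Step 3: Evaluate root node
  1 AND 0 = 0

0


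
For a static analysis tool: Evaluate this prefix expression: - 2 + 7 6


Parsing prefix expression: - 2 + 7 6
Step 1: Innermost operation '+ 7 6'
  7 + 6 = 13
Step 2: Outer operation '- 2 [13]'
  2 - 13 = -11

-11


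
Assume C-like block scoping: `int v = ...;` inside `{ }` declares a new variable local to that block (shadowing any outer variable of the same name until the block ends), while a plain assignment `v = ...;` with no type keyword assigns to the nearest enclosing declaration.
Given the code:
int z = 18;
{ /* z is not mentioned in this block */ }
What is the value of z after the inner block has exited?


Analyzing scoping rules:
Outer scope: declares z = 18
Inner block: z is neither redeclared nor assigned -> unchanged
After the block -> 18
Result: 18

18


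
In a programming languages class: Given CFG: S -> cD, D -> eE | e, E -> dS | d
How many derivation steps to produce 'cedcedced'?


Grammar: S -> cD, D -> eE | e, E -> dS | d
Deriving 'cedcedced':
Step 1: S -> cD => cD
Step 2: D -> eE => ceE
Step 3: E -> dS => cedS
Step 4: S -> cD => cedcD
Step 5: D -> eE => cedceE
Step 6: E -> dS => cedcedS
Step 7: S -> cD => cedcedcD
Step 8: D -> eE => cedcedceE
Step 9: E -> d => cedcedced
Total derivation steps: 9

9


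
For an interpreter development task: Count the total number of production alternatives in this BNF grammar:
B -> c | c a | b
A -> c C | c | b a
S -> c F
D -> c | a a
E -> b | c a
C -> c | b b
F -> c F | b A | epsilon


Counting alternatives per rule:
  B: 3 alternative(s)
  A: 3 alternative(s)
  S: 1 alternative(s)
  D: 2 alternative(s)
  E: 2 alternative(s)
  C: 2 alternative(s)
  F: 3 alternative(s)
Sum: 3 + 3 + 1 + 2 + 2 + 2 + 3 = 16

16


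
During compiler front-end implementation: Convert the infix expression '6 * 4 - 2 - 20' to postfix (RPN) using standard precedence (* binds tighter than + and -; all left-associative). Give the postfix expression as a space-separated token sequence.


Applying the shunting-yard algorithm:
  Operand 6 -> output
  Push '*' onto operator stack -> op-stack: [*]
  Operand 4 -> output
  See '-' (prec 1); top '*' (prec 2) >= it -> pop '*' to output
  Push '-' onto operator stack -> op-stack: [-]
  Operand 2 -> output
  See '-' (prec 1); top '-' (prec 1) >= it -> pop '-' to output
  Push '-' onto operator stack -> op-stack: [-]
  Operand 20 -> output
  End of input: pop '-' to output
Postfix result: 6 4 * 2 - 20 -

6 4 * 2 - 20 -


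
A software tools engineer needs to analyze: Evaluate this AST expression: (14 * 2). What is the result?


Expression: (14 * 2)
Evaluating step by step:
  14 * 2 = 28
Result: 28

28


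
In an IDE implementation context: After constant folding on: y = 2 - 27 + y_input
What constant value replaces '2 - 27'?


Identifying constant sub-expression:
  Original: y = 2 - 27 + y_input
  2 and 27 are both compile-time constants
  Evaluating: 2 - 27 = -25
  After folding: y = -25 + y_input

-25


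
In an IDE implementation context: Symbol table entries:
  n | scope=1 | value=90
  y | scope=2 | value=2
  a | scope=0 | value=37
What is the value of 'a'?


Searching symbol table for 'a':
  n | scope=1 | value=90
  y | scope=2 | value=2
  a | scope=0 | value=37 <- MATCH
Found 'a' at scope 0 with value 37

37


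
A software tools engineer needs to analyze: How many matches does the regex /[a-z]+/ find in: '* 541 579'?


Pattern: /[a-z]+/ (identifiers)
Input: '* 541 579'
Scanning for matches:
Total matches: 0

0


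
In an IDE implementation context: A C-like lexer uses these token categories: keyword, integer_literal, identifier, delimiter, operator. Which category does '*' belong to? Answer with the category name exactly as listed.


Token: '*'
Checking categories:
  identifier: no
  integer_literal: no
  operator: YES
  keyword: no
  delimiter: no
Category: operator

operator


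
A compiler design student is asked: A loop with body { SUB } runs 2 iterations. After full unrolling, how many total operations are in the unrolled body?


Loop body operations: SUB (1 op per iteration)
Unrolling 2 iterations:
  Iteration 1: SUB (1 ops)
  Iteration 2: SUB (1 ops)
Total: 2 iterations * 1 ops/iter = 2 operations

2


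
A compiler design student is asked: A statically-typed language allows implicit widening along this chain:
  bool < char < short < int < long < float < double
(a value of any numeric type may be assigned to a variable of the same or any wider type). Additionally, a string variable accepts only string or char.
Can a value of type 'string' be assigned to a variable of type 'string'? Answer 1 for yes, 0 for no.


Target variable type: string
Source value type: string
Rule: string accepts only {string, char}
  source 'string' in {string, char}? Yes
Result: 1

1


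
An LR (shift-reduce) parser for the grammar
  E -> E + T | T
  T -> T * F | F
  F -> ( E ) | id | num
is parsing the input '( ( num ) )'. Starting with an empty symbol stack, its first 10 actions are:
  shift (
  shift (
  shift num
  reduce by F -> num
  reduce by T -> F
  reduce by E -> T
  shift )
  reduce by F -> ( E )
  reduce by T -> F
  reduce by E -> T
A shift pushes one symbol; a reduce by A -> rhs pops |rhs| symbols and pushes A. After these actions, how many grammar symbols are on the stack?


Tracking the symbol stack through each action:
  Action 1: shift '(' : push -> stack = [(] (size 1)
  Action 2: shift '(' : push -> stack = [(, (] (size 2)
  Action 3: shift 'num' : push -> stack = [(, (, num] (size 3)
  Action 4: reduce by F -> num : pop 1, push F -> stack = [(, (, F] (size 3)
  Action 5: reduce by T -> F : pop 1, push T -> stack = [(, (, T] (size 3)
  Action 6: reduce by E -> T : pop 1, push E -> stack = [(, (, E] (size 3)
  Action 7: shift ')' : push -> stack = [(, (, E, )] (size 4)
  Action 8: reduce by F -> ( E ) : pop 3, push F -> stack = [(, F] (size 2)
  Action 9: reduce by T -> F : pop 1, push T -> stack = [(, T] (size 2)
  Action 10: reduce by E -> T : pop 1, push E -> stack = [(, E] (size 2)
Final stack size: 2

2


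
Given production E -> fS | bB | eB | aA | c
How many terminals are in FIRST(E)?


Production: E -> fS | bB | eB | aA | c
Examining each alternative for leading terminals:
  E -> fS : first terminal = 'f'
  E -> bB : first terminal = 'b'
  E -> eB : first terminal = 'e'
  E -> aA : first terminal = 'a'
  E -> c : first terminal = 'c'
FIRST(E) = {a, b, c, e, f}
Count: 5

5


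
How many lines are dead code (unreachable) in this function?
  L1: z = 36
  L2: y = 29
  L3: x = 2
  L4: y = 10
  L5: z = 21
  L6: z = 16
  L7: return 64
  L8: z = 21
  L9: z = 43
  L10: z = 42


Analyzing control flow:
  L1: reachable (before return)
  L2: reachable (before return)
  L3: reachable (before return)
  L4: reachable (before return)
  L5: reachable (before return)
  L6: reachable (before return)
  L7: reachable (return statement)
  L8: DEAD (after return at L7)
  L9: DEAD (after return at L7)
  L10: DEAD (after return at L7)
Return at L7, total lines = 10
Dead lines: L8 through L10
Count: 3

3


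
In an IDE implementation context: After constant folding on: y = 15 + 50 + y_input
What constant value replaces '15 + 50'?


Identifying constant sub-expression:
  Original: y = 15 + 50 + y_input
  15 and 50 are both compile-time constants
  Evaluating: 15 + 50 = 65
  After folding: y = 65 + y_input

65


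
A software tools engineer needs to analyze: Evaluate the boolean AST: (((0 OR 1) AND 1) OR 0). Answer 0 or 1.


Step 1: Evaluate inner node
  0 OR 1 = 1
Step 2: Evaluate next node
  1 AND 1 = 1
Step 3: Evaluate root node
  1 OR 0 = 1

1


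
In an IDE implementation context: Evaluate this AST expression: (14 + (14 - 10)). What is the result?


Expression: (14 + (14 - 10))
Evaluating step by step:
  14 - 10 = 4
  14 + 4 = 18
Result: 18

18


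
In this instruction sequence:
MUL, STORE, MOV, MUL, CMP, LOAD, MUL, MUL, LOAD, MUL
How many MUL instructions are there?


Scanning instruction sequence for MUL:
  Position 1: MUL <- MATCH
  Position 2: STORE
  Position 3: MOV
  Position 4: MUL <- MATCH
  Position 5: CMP
  Position 6: LOAD
  Position 7: MUL <- MATCH
  Position 8: MUL <- MATCH
  Position 9: LOAD
  Position 10: MUL <- MATCH
Matches at positions: [1, 4, 7, 8, 10]
Total MUL count: 5

5


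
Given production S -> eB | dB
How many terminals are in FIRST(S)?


Production: S -> eB | dB
Examining each alternative for leading terminals:
  S -> eB : first terminal = 'e'
  S -> dB : first terminal = 'd'
FIRST(S) = {d, e}
Count: 2

2


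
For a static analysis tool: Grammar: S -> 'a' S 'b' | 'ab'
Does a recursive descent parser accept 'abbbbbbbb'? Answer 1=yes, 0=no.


Grammar accepts strings of the form a^n b^n (n >= 1)
Word: 'abbbbbbbb'
Counting: 1 a's and 8 b's
Check: 1 == 8? No
Mismatch: a-count != b-count
Rejected

0


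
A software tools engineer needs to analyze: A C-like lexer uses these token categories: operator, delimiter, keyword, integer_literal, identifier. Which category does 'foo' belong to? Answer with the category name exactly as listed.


Token: 'foo'
Checking categories:
  identifier: YES
  integer_literal: no
  operator: no
  keyword: no
  delimiter: no
Category: identifier

identifier


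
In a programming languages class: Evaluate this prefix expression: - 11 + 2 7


Parsing prefix expression: - 11 + 2 7
Step 1: Innermost operation '+ 2 7'
  2 + 7 = 9
Step 2: Outer operation '- 11 [9]'
  11 - 9 = 2

2


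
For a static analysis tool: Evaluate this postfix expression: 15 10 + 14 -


Processing tokens left to right:
Push 15, Push 10
Pop 15 and 10, compute 15 + 10 = 25, push 25
Push 14
Pop 25 and 14, compute 25 - 14 = 11, push 11
Stack result: 11

11


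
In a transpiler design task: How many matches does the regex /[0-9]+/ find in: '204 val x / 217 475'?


Pattern: /[0-9]+/ (int literals)
Input: '204 val x / 217 475'
Scanning for matches:
  Match 1: '204'
  Match 2: '217'
  Match 3: '475'
Total matches: 3

3


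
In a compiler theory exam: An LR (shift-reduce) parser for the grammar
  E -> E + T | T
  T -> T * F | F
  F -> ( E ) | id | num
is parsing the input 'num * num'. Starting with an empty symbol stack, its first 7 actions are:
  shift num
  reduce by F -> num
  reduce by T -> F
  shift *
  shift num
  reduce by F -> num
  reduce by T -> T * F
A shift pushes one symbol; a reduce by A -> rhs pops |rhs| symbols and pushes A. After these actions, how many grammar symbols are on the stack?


Tracking the symbol stack through each action:
  Action 1: shift 'num' : push -> stack = [num] (size 1)
  Action 2: reduce by F -> num : pop 1, push F -> stack = [F] (size 1)
  Action 3: reduce by T -> F : pop 1, push T -> stack = [T] (size 1)
  Action 4: shift '*' : push -> stack = [T, *] (size 2)
  Action 5: shift 'num' : push -> stack = [T, *, num] (size 3)
  Action 6: reduce by F -> num : pop 1, push F -> stack = [T, *, F] (size 3)
  Action 7: reduce by T -> T * F : pop 3, push T -> stack = [T] (size 1)
Final stack size: 1

1


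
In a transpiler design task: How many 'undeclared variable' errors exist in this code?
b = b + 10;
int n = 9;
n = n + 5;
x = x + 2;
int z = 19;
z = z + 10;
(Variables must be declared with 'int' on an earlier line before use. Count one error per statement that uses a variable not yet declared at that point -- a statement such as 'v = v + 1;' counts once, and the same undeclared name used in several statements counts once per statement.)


Scanning code line by line:
  Line 1: use 'b' -> ERROR (undeclared)
  Line 2: declare 'n' -> declared = ['n']
  Line 3: use 'n' -> OK (declared)
  Line 4: use 'x' -> ERROR (undeclared)
  Line 5: declare 'z' -> declared = ['n', 'z']
  Line 6: use 'z' -> OK (declared)
Total undeclared variable errors: 2

2


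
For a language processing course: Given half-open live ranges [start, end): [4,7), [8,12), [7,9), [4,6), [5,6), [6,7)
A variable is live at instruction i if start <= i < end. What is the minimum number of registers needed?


Live ranges:
  Var0: [4, 7)
  Var1: [8, 12)
  Var2: [7, 9)
  Var3: [4, 6)
  Var4: [5, 6)
  Var5: [6, 7)
Sweep-line events (position, delta, active):
  pos=4 start -> active=1
  pos=4 start -> active=2
  pos=5 start -> active=3
  pos=6 end -> active=2
  pos=6 end -> active=1
  pos=6 start -> active=2
  pos=7 end -> active=1
  pos=7 end -> active=0
  pos=7 start -> active=1
  pos=8 start -> active=2
  pos=9 end -> active=1
  pos=12 end -> active=0
Maximum simultaneous active: 3
Minimum registers needed: 3

3


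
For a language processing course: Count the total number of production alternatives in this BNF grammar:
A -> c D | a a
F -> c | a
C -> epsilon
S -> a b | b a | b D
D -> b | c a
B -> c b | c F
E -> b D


Counting alternatives per rule:
  A: 2 alternative(s)
  F: 2 alternative(s)
  C: 1 alternative(s)
  S: 3 alternative(s)
  D: 2 alternative(s)
  B: 2 alternative(s)
  E: 1 alternative(s)
Sum: 2 + 2 + 1 + 3 + 2 + 2 + 1 = 13

13


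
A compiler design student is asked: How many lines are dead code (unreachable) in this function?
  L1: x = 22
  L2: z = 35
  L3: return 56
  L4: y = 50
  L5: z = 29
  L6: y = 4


Analyzing control flow:
  L1: reachable (before return)
  L2: reachable (before return)
  L3: reachable (return statement)
  L4: DEAD (after return at L3)
  L5: DEAD (after return at L3)
  L6: DEAD (after return at L3)
Return at L3, total lines = 6
Dead lines: L4 through L6
Count: 3

3


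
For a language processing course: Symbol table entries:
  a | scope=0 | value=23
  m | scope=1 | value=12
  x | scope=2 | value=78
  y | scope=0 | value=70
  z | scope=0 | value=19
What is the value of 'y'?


Searching symbol table for 'y':
  a | scope=0 | value=23
  m | scope=1 | value=12
  x | scope=2 | value=78
  y | scope=0 | value=70 <- MATCH
  z | scope=0 | value=19
Found 'y' at scope 0 with value 70

70


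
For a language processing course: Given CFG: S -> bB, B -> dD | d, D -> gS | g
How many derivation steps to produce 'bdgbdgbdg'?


Grammar: S -> bB, B -> dD | d, D -> gS | g
Deriving 'bdgbdgbdg':
Step 1: S -> bB => bB
Step 2: B -> dD => bdD
Step 3: D -> gS => bdgS
Step 4: S -> bB => bdgbB
Step 5: B -> dD => bdgbdD
Step 6: D -> gS => bdgbdgS
Step 7: S -> bB => bdgbdgbB
Step 8: B -> dD => bdgbdgbdD
Step 9: D -> g => bdgbdgbdg
Total derivation steps: 9

9


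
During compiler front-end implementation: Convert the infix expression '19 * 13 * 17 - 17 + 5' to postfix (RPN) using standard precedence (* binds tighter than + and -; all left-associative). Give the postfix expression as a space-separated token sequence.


Applying the shunting-yard algorithm:
  Operand 19 -> output
  Push '*' onto operator stack -> op-stack: [*]
  Operand 13 -> output
  See '*' (prec 2); top '*' (prec 2) >= it -> pop '*' to output
  Push '*' onto operator stack -> op-stack: [*]
  Operand 17 -> output
  See '-' (prec 1); top '*' (prec 2) >= it -> pop '*' to output
  Push '-' onto operator stack -> op-stack: [-]
  Operand 17 -> output
  See '+' (prec 1); top '-' (prec 1) >= it -> pop '-' to output
  Push '+' onto operator stack -> op-stack: [+]
  Operand 5 -> output
  End of input: pop '+' to output
Postfix result: 19 13 * 17 * 17 - 5 +

19 13 * 17 * 17 - 5 +


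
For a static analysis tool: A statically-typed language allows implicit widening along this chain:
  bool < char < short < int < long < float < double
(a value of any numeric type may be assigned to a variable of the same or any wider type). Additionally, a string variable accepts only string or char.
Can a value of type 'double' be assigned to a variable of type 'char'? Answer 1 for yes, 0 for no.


Target variable type: char
Source value type: double
Numeric ranks: double=6, char=1
Widening allowed iff rank(source) <= rank(target): 6 <= 1? No
Result: 0

0


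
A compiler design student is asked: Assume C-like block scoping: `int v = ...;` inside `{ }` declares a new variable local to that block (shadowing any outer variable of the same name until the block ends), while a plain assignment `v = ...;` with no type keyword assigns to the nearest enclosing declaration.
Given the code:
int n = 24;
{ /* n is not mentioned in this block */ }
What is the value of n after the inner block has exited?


Analyzing scoping rules:
Outer scope: declares n = 24
Inner block: n is neither redeclared nor assigned -> unchanged
After the block -> 24
Result: 24

24


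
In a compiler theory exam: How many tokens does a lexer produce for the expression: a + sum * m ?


Scanning 'a + sum * m'
Token 1: 'a' -> identifier
Token 2: '+' -> operator
Token 3: 'sum' -> identifier
Token 4: '*' -> operator
Token 5: 'm' -> identifier
Total tokens: 5

5


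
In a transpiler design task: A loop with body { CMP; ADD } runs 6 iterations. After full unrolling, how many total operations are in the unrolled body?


Loop body operations: CMP, ADD (2 ops per iteration)
Unrolling 6 iterations:
  Iteration 1: CMP, ADD (2 ops)
  Iteration 2: CMP, ADD (2 ops)
  Iteration 3: CMP, ADD (2 ops)
  Iteration 4: CMP, ADD (2 ops)
  Iteration 5: CMP, ADD (2 ops)
  Iteration 6: CMP, ADD (2 ops)
Total: 6 iterations * 2 ops/iter = 12 operations

12


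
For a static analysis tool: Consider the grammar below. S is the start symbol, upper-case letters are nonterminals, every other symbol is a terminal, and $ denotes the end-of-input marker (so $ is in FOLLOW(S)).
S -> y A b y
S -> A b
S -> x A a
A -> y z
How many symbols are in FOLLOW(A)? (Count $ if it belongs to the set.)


S is the start symbol and does not occur in any rule body, so FOLLOW(S) = {$}.
Examining every occurrence of A in a rule body:
  S -> y A b y : A is followed by terminal 'b' -> add 'b'
  S -> A b : A is followed by terminal 'b' -> add 'b' (already in the set)
  S -> x A a : A is followed by terminal 'a' -> add 'a'
  A -> y z : A does not occur in the body -> contributes nothing
FOLLOW(A) = {a, b}
Count: 2

2


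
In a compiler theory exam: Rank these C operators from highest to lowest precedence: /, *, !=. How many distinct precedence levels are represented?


Looking up precedence for each operator:
  / -> precedence 6
  * -> precedence 6
  != -> precedence 3
Sorted highest to lowest: /, *, !=
Distinct precedence values: [6, 3]
Number of distinct levels: 2

2


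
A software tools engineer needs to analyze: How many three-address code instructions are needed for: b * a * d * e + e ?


Expression: b * a * d * e + e
Generating three-address code (respecting * over +/- precedence):
  Instruction 1: t1 = b * a
  Instruction 2: t2 = t1 * d
  Instruction 3: t3 = t2 * e
  Instruction 4: t4 = t3 + e
Total instructions: 4

4


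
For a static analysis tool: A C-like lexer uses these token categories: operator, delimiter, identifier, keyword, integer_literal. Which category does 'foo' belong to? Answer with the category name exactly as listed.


Token: 'foo'
Checking categories:
  identifier: YES
  integer_literal: no
  operator: no
  keyword: no
  delimiter: no
Category: identifier

identifier


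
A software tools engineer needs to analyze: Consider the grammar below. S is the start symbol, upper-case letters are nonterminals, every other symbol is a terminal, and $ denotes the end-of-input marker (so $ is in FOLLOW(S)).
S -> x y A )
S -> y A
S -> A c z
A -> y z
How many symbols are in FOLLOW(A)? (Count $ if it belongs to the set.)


S is the start symbol and does not occur in any rule body, so FOLLOW(S) = {$}.
Examining every occurrence of A in a rule body:
  S -> x y A ) : A is followed by terminal ')' -> add ')'
  S -> y A : A is at the right end -> add FOLLOW(S) = {$}
  S -> A c z : A is followed by terminal 'c' -> add 'c'
  A -> y z : A does not occur in the body -> contributes nothing
FOLLOW(A) = {), c, $}
Count: 3

3


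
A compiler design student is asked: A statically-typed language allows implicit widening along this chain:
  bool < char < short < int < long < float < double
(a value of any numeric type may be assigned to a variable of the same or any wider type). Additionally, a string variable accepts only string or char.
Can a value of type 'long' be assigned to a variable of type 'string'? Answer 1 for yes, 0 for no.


Target variable type: string
Source value type: long
Rule: string accepts only {string, char}
  source 'long' in {string, char}? No
Result: 0

0


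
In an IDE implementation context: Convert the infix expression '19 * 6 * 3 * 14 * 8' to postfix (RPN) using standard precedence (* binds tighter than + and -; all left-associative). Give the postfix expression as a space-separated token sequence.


Applying the shunting-yard algorithm:
  Operand 19 -> output
  Push '*' onto operator stack -> op-stack: [*]
  Operand 6 -> output
  See '*' (prec 2); top '*' (prec 2) >= it -> pop '*' to output
  Push '*' onto operator stack -> op-stack: [*]
  Operand 3 -> output
  See '*' (prec 2); top '*' (prec 2) >= it -> pop '*' to output
  Push '*' onto operator stack -> op-stack: [*]
  Operand 14 -> output
  See '*' (prec 2); top '*' (prec 2) >= it -> pop '*' to output
  Push '*' onto operator stack -> op-stack: [*]
  Operand 8 -> output
  End of input: pop '*' to output
Postfix result: 19 6 * 3 * 14 * 8 *

19 6 * 3 * 14 * 8 *


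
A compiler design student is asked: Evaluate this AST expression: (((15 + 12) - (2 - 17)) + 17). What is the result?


Expression: (((15 + 12) - (2 - 17)) + 17)
Evaluating step by step:
  15 + 12 = 27
  2 - 17 = -15
  27 - -15 = 42
  42 + 17 = 59
Result: 59

59


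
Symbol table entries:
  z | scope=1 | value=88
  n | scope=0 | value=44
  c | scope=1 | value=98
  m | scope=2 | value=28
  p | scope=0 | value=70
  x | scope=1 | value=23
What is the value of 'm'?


Searching symbol table for 'm':
  z | scope=1 | value=88
  n | scope=0 | value=44
  c | scope=1 | value=98
  m | scope=2 | value=28 <- MATCH
  p | scope=0 | value=70
  x | scope=1 | value=23
Found 'm' at scope 2 with value 28

28


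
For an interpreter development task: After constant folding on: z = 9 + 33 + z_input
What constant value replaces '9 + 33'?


Identifying constant sub-expression:
  Original: z = 9 + 33 + z_input
  9 and 33 are both compile-time constants
  Evaluating: 9 + 33 = 42
  After folding: z = 42 + z_input

42


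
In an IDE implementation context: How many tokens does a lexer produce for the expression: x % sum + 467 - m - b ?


Scanning 'x % sum + 467 - m - b'
Token 1: 'x' -> identifier
Token 2: '%' -> operator
Token 3: 'sum' -> identifier
Token 4: '+' -> operator
Token 5: '467' -> integer_literal
Token 6: '-' -> operator
Token 7: 'm' -> identifier
Token 8: '-' -> operator
Token 9: 'b' -> identifier
Total tokens: 9

9


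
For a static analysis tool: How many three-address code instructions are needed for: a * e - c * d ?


Expression: a * e - c * d
Generating three-address code (respecting * over +/- precedence):
  Instruction 1: t1 = a * e
  Instruction 2: t2 = c * d
  Instruction 3: t3 = t1 - t2
Total instructions: 3

3


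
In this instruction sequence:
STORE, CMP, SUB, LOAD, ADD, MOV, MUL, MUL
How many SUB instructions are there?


Scanning instruction sequence for SUB:
  Position 1: STORE
  Position 2: CMP
  Position 3: SUB <- MATCH
  Position 4: LOAD
  Position 5: ADD
  Position 6: MOV
  Position 7: MUL
  Position 8: MUL
Matches at positions: [3]
Total SUB count: 1

1


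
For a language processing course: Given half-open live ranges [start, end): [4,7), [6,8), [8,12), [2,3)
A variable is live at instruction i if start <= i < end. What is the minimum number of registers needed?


Live ranges:
  Var0: [4, 7)
  Var1: [6, 8)
  Var2: [8, 12)
  Var3: [2, 3)
Sweep-line events (position, delta, active):
  pos=2 start -> active=1
  pos=3 end -> active=0
  pos=4 start -> active=1
  pos=6 start -> active=2
  pos=7 end -> active=1
  pos=8 end -> active=0
  pos=8 start -> active=1
  pos=12 end -> active=0
Maximum simultaneous active: 2
Minimum registers needed: 2

2


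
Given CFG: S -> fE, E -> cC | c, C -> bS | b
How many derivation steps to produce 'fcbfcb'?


Grammar: S -> fE, E -> cC | c, C -> bS | b
Deriving 'fcbfcb':
Step 1: S -> fE => fE
Step 2: E -> cC => fcC
Step 3: C -> bS => fcbS
Step 4: S -> fE => fcbfE
Step 5: E -> cC => fcbfcC
Step 6: C -> b => fcbfcb
Total derivation steps: 6

6


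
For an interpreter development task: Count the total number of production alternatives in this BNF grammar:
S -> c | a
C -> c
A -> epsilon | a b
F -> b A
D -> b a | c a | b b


Counting alternatives per rule:
  S: 2 alternative(s)
  C: 1 alternative(s)
  A: 2 alternative(s)
  F: 1 alternative(s)
  D: 3 alternative(s)
Sum: 2 + 1 + 2 + 1 + 3 = 9

9


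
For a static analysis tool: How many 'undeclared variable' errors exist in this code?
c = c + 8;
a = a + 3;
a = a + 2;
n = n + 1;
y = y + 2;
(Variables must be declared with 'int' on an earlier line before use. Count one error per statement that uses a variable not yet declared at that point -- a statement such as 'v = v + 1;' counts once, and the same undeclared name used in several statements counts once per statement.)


Scanning code line by line:
  Line 1: use 'c' -> ERROR (undeclared)
  Line 2: use 'a' -> ERROR (undeclared)
  Line 3: use 'a' -> ERROR (undeclared)
  Line 4: use 'n' -> ERROR (undeclared)
  Line 5: use 'y' -> ERROR (undeclared)
Total undeclared variable errors: 5

5


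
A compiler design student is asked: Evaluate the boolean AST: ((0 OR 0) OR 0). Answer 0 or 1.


Step 1: Evaluate inner node
  0 OR 0 = 0
Step 2: Evaluate root node
  0 OR 0 = 0

0


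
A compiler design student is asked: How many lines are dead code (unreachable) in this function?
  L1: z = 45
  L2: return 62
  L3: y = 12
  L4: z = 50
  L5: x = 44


Analyzing control flow:
  L1: reachable (before return)
  L2: reachable (return statement)
  L3: DEAD (after return at L2)
  L4: DEAD (after return at L2)
  L5: DEAD (after return at L2)
Return at L2, total lines = 5
Dead lines: L3 through L5
Count: 3

3


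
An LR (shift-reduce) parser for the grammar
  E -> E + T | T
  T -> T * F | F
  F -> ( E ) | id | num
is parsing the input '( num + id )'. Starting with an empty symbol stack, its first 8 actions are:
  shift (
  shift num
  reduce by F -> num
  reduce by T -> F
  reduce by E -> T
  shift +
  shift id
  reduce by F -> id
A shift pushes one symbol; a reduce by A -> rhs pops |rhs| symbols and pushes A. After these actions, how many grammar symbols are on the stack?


Tracking the symbol stack through each action:
  Action 1: shift '(' : push -> stack = [(] (size 1)
  Action 2: shift 'num' : push -> stack = [(, num] (size 2)
  Action 3: reduce by F -> num : pop 1, push F -> stack = [(, F] (size 2)
  Action 4: reduce by T -> F : pop 1, push T -> stack = [(, T] (size 2)
  Action 5: reduce by E -> T : pop 1, push E -> stack = [(, E] (size 2)
  Action 6: shift '+' : push -> stack = [(, E, +] (size 3)
  Action 7: shift 'id' : push -> stack = [(, E, +, id] (size 4)
  Action 8: reduce by F -> id : pop 1, push F -> stack = [(, E, +, F] (size 4)
Final stack size: 4

4


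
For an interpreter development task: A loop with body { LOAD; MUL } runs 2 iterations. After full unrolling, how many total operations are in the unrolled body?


Loop body operations: LOAD, MUL (2 ops per iteration)
Unrolling 2 iterations:
  Iteration 1: LOAD, MUL (2 ops)
  Iteration 2: LOAD, MUL (2 ops)
Total: 2 iterations * 2 ops/iter = 4 operations

4


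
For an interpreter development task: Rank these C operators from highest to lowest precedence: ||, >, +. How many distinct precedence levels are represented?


Looking up precedence for each operator:
  || -> precedence 1
  > -> precedence 4
  + -> precedence 5
Sorted highest to lowest: +, >, ||
Distinct precedence values: [5, 4, 1]
Number of distinct levels: 3

3


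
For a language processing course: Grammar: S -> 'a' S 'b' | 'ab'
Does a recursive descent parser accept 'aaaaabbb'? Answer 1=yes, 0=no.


Grammar accepts strings of the form a^n b^n (n >= 1)
Word: 'aaaaabbb'
Counting: 5 a's and 3 b's
Check: 5 == 3? No
Mismatch: a-count != b-count
Rejected

0


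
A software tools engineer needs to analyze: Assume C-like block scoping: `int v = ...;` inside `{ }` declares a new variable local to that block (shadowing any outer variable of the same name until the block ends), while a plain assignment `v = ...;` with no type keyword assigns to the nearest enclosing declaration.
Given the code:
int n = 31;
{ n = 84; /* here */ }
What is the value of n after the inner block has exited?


Analyzing scoping rules:
Outer scope: declares n = 31
Inner block: 'n = 84;' has no type keyword, so it is an assignment to the outer n (no shadowing)
The assignment changed the outer variable itself, so the new value persists after the block -> 84
Result: 84

84


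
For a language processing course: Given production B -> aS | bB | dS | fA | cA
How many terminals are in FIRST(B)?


Production: B -> aS | bB | dS | fA | cA
Examining each alternative for leading terminals:
  B -> aS : first terminal = 'a'
  B -> bB : first terminal = 'b'
  B -> dS : first terminal = 'd'
  B -> fA : first terminal = 'f'
  B -> cA : first terminal = 'c'
FIRST(B) = {a, b, c, d, f}
Count: 5

5


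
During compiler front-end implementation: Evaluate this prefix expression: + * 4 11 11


Parsing prefix expression: + * 4 11 11
Step 1: Innermost operation '* 4 11'
  4 * 11 = 44
Step 2: Outer operation '+ [44] 11'
  44 + 11 = 55

55


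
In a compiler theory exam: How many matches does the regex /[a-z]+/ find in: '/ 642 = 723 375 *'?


Pattern: /[a-z]+/ (identifiers)
Input: '/ 642 = 723 375 *'
Scanning for matches:
Total matches: 0

0


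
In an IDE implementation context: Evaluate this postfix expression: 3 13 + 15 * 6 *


Processing tokens left to right:
Push 3, Push 13
Pop 3 and 13, compute 3 + 13 = 16, push 16
Push 15
Pop 16 and 15, compute 16 * 15 = 240, push 240
Push 6
Pop 240 and 6, compute 240 * 6 = 1440, push 1440
Stack result: 1440

1440


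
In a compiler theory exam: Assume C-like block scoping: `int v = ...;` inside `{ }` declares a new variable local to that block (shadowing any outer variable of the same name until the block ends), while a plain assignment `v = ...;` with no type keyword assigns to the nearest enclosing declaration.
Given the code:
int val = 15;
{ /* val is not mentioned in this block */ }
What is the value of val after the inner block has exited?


Analyzing scoping rules:
Outer scope: declares val = 15
Inner block: val is neither redeclared nor assigned -> unchanged
After the block -> 15
Result: 15

15


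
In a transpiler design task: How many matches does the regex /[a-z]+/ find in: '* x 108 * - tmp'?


Pattern: /[a-z]+/ (identifiers)
Input: '* x 108 * - tmp'
Scanning for matches:
  Match 1: 'x'
  Match 2: 'tmp'
Total matches: 2

2


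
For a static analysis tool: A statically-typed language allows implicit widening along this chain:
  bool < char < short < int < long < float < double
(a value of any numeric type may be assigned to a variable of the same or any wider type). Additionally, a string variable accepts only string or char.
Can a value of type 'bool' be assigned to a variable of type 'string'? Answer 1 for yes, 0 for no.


Target variable type: string
Source value type: bool
Rule: string accepts only {string, char}
  source 'bool' in {string, char}? No
Result: 0

0
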